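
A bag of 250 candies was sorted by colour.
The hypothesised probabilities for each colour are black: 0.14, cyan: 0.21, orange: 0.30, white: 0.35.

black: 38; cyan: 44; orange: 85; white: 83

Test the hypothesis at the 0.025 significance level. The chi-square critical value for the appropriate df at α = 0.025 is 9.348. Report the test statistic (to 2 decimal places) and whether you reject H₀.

Expected counts E_i = n·p_i: 250×0.14 = 35, 250×0.21 = 52.5, 250×0.30 = 75, 250×0.35 = 87.5.
black: (38 − 35)²/35 = 9/35 = 0.257
cyan: (44 − 52.5)²/52.5 = 72.25/52.5 = 1.376
orange: (85 − 75)²/75 = 100/75 = 1.333
white: (83 − 87.5)²/87.5 = 20.25/87.5 = 0.231
Sum = 3.20
df = 3. Since 3.20 < 9.348, we do not reject H₀.

3.20; do not reject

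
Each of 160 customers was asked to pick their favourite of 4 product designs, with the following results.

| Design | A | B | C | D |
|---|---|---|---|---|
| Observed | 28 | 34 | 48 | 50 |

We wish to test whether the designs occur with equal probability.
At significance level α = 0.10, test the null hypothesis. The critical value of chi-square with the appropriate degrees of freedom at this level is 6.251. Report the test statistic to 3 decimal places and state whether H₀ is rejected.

Expected count for each of the 4 categories: 160/4 = 40.
A: (28 − 40)²/40 = 144/40 = 3.6000
B: (34 − 40)²/40 = 36/40 = 0.9000
C: (48 − 40)²/40 = 64/40 = 1.6000
D: (50 − 40)²/40 = 100/40 = 2.5000
Sum = 8.600
df = 3. Since 8.600 > 6.251, we reject H₀.

8.600; reject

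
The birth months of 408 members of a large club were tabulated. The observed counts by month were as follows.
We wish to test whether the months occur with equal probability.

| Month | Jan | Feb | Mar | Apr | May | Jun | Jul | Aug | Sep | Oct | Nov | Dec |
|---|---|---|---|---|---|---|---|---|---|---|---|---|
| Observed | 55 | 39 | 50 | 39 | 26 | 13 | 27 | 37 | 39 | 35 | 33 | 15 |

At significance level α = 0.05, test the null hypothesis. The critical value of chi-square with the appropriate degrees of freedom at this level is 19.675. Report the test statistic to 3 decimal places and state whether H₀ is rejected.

49.941; reject

Expected count for each of the 12 categories: 408/12 = 34.
cat         O        E   (O−E)²/E
Jan        55       34    12.9706
Feb        39       34     0.7353
Mar        50       34     7.5294
Apr        39       34     0.7353
May        26       34     1.8824
Jun        13       34    12.9706
Jul        27       34     1.4412
Aug        37       34     0.2647
Sep        39       34     0.7353
Oct        35       34     0.0294
Nov        33       34     0.0294
Dec        15       34    10.6176
Sum = 49.941
df = 11. Since 49.941 > 19.675, we reject H₀.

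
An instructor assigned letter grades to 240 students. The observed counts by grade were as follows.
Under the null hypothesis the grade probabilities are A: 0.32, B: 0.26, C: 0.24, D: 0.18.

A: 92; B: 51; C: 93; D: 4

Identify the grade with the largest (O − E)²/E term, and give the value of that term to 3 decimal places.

D, 35.570

Expected counts E_i = n·p_i: 240×0.32 = 76.8, 240×0.26 = 62.4, 240×0.24 = 57.6, 240×0.18 = 43.2.
A: (92 − 76.8)²/76.8 = 231.04/76.8 = 3.0083
B: (51 − 62.4)²/62.4 = 129.96/62.4 = 2.0827
C: (93 − 57.6)²/57.6 = 1253.16/57.6 = 21.7563
D: (4 − 43.2)²/43.2 = 1536.64/43.2 = 35.5704
The largest term is for D: 35.570.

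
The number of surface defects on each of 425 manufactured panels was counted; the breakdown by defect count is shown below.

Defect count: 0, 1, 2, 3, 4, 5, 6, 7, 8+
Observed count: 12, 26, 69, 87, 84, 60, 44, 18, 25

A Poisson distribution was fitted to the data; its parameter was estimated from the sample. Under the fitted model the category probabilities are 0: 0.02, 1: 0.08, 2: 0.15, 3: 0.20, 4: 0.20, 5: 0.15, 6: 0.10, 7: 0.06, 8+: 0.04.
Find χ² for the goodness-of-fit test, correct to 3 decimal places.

Expected counts E_i = n·p_i: 425×0.02 = 8.5, 425×0.08 = 34, 425×0.15 = 63.75, 425×0.20 = 85, 425×0.20 = 85, 425×0.15 = 63.75, 425×0.10 = 42.5, 425×0.06 = 25.5, 425×0.04 = 17.
χ² = (12−8.5)²/8.5 + (26−34)²/34 + (69−63.75)²/63.75 + (87−85)²/85 + (84−85)²/85 + (60−63.75)²/63.75 + (44−42.5)²/42.5 + (18−25.5)²/25.5 + (25−17)²/17
   = 1.4412 + 1.8824 + 0.4324 + 0.0471 + 0.0118 + 0.2206 + 0.0529 + 2.2059 + 3.7647
Sum = 10.059

10.059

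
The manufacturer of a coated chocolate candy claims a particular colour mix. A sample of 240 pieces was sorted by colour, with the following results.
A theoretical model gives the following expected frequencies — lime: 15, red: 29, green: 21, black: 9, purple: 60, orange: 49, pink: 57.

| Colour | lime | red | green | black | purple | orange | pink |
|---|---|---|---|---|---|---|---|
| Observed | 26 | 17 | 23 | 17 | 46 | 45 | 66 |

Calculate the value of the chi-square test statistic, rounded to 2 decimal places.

lime: (26 − 15)²/15 = 121/15 = 8.067
red: (17 − 29)²/29 = 144/29 = 4.966
green: (23 − 21)²/21 = 4/21 = 0.190
black: (17 − 9)²/9 = 64/9 = 7.111
purple: (46 − 60)²/60 = 196/60 = 3.267
orange: (45 − 49)²/49 = 16/49 = 0.327
pink: (66 − 57)²/57 = 81/57 = 1.421
Sum = 25.35

25.35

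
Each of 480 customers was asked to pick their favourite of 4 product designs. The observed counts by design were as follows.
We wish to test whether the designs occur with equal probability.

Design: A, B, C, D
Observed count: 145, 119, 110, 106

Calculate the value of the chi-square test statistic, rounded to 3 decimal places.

7.683

Expected count for each of the 4 categories: 480/4 = 120.
A: (145 − 120)²/120 = 625/120 = 5.2083
B: (119 − 120)²/120 = 1/120 = 0.0083
C: (110 − 120)²/120 = 100/120 = 0.8333
D: (106 − 120)²/120 = 196/120 = 1.6333
Sum = 7.683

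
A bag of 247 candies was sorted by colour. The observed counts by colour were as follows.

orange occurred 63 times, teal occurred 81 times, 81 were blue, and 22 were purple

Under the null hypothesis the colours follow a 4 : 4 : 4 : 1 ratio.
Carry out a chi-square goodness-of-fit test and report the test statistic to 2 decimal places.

3.36

Ratio total = 13. Expected counts: 247×4/13 = 76, 247×4/13 = 76, 247×4/13 = 76, 247×1/13 = 19.
orange: (63 − 76)²/76 = 169/76 = 2.224
teal: (81 − 76)²/76 = 25/76 = 0.329
blue: (81 − 76)²/76 = 25/76 = 0.329
purple: (22 − 19)²/19 = 9/19 = 0.474
Sum = 3.36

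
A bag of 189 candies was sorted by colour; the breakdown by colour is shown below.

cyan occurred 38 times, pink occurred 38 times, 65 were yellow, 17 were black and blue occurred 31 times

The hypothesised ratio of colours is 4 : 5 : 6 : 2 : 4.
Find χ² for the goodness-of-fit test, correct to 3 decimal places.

4.191

Ratio total = 21. Expected counts: 189×4/21 = 36, 189×5/21 = 45, 189×6/21 = 54, 189×2/21 = 18, 189×4/21 = 36.
χ² = (38−36)²/36 + (38−45)²/45 + (65−54)²/54 + (17−18)²/18 + (31−36)²/36
   = 0.1111 + 1.0889 + 2.2407 + 0.0556 + 0.6944
Sum = 4.191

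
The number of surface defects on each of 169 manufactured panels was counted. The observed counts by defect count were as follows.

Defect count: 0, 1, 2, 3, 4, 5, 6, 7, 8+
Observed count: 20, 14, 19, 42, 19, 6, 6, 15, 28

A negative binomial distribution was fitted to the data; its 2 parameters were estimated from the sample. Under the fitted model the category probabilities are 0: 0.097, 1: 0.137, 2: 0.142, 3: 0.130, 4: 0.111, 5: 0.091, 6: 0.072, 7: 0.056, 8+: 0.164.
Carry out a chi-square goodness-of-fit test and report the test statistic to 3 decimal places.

35.805

Expected counts E_i = n·p_i: 169×0.097 = 16.393, 169×0.137 = 23.153, 169×0.142 = 23.998, 169×0.130 = 21.97, 169×0.111 = 18.759, 169×0.091 = 15.379, 169×0.072 = 12.168, 169×0.056 = 9.464, 169×0.164 = 27.716.
χ² = (20−16.393)²/16.393 + (14−23.153)²/23.153 + (19−23.998)²/23.998 + (42−21.97)²/21.97 + (19−18.759)²/18.759 + (6−15.379)²/15.379 + (6−12.168)²/12.168 + (15−9.464)²/9.464 + (28−27.716)²/27.716
   = 0.7937 + 3.6184 + 1.0409 + 18.2613 + 0.0031 + 5.7199 + 3.1266 + 3.2383 + 0.0029
Sum = 35.805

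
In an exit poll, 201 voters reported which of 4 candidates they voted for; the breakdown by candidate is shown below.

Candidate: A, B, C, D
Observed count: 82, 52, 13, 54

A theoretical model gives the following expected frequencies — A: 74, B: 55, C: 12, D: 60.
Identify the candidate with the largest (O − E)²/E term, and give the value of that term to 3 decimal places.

A: (82 − 74)²/74 = 64/74 = 0.8649
B: (52 − 55)²/55 = 9/55 = 0.1636
C: (13 − 12)²/12 = 1/12 = 0.0833
D: (54 − 60)²/60 = 36/60 = 0.6000
The largest term is for A: 0.865.

A, 0.865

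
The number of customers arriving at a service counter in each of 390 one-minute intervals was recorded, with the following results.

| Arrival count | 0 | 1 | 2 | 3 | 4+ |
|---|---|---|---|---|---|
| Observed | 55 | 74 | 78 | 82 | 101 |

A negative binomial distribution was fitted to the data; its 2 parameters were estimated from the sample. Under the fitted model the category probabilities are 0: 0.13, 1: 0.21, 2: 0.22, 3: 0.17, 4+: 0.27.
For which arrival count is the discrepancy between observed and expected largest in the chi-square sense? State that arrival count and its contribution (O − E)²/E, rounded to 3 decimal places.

Expected counts E_i = n·p_i: 390×0.13 = 50.7, 390×0.21 = 81.9, 390×0.22 = 85.8, 390×0.17 = 66.3, 390×0.27 = 105.3.
cat         O        E   (O−E)²/E
0          55     50.7     0.3647
1          74     81.9     0.7620
2          78     85.8     0.7091
3          82     66.3     3.7178
4+        101    105.3     0.1756
The largest term is for 3: 3.718.

3, 3.718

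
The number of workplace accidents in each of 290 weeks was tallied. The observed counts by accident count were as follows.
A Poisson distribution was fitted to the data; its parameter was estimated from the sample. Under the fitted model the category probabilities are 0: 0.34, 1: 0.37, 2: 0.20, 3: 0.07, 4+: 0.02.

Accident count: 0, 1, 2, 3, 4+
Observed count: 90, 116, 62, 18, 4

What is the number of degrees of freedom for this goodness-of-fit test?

3

There are k = 5 categories and 1 parameter estimated from the data, so df = 5 − 1 − 1 = 3.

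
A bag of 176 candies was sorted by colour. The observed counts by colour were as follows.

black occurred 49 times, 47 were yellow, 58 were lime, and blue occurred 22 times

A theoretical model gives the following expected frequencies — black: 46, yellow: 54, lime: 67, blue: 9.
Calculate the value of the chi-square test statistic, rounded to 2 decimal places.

cat         O        E   (O−E)²/E
black      49       46      0.196
yellow     47       54      0.907
lime       58       67      1.209
blue       22        9     18.778
Sum = 21.09

21.09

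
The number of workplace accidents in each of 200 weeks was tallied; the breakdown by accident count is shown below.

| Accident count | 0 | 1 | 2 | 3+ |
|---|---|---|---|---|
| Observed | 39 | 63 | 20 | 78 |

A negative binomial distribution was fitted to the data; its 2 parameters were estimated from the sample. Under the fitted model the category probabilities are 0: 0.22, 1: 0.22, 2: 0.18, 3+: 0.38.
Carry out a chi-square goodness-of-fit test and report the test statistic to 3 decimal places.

15.936

Expected counts E_i = n·p_i: 200×0.22 = 44, 200×0.22 = 44, 200×0.18 = 36, 200×0.38 = 76.
χ² = (39−44)²/44 + (63−44)²/44 + (20−36)²/36 + (78−76)²/76
   = 0.5682 + 8.2045 + 7.1111 + 0.0526
Sum = 15.936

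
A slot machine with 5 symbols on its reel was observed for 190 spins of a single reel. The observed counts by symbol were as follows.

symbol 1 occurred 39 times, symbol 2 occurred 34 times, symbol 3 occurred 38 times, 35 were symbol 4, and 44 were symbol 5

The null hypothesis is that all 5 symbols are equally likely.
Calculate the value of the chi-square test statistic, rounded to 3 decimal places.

1.632

Expected count for each of the 5 categories: 190/5 = 38.
cat           O        E   (O−E)²/E
symbol 1     39       38     0.0263
symbol 2     34       38     0.4211
symbol 3     38       38     0.0000
symbol 4     35       38     0.2368
symbol 5     44       38     0.9474
Sum = 1.632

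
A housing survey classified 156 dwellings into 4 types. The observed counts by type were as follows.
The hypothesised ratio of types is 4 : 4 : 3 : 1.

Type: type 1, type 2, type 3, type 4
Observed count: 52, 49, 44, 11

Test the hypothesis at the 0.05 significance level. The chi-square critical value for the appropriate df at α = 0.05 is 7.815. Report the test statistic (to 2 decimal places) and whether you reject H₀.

1.12; do not reject

Ratio total = 12. Expected counts: 156×4/12 = 52, 156×4/12 = 52, 156×3/12 = 39, 156×1/12 = 13.
χ² = (52−52)²/52 + (49−52)²/52 + (44−39)²/39 + (11−13)²/13
   = 0.000 + 0.173 + 0.641 + 0.308
Sum = 1.12
df = 3. Since 1.12 < 7.815, we do not reject H₀.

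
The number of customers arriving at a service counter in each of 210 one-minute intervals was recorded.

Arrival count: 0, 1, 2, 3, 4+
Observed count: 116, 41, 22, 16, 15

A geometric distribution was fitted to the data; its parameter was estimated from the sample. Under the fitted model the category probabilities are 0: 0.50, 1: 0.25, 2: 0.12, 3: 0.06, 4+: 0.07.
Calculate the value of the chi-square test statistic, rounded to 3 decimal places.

5.001

Expected counts E_i = n·p_i: 210×0.50 = 105, 210×0.25 = 52.5, 210×0.12 = 25.2, 210×0.06 = 12.6, 210×0.07 = 14.7.
cat         O        E   (O−E)²/E
0         116      105     1.1524
1          41     52.5     2.5190
2          22     25.2     0.4063
3          16     12.6     0.9175
4+         15     14.7     0.0061
Sum = 5.001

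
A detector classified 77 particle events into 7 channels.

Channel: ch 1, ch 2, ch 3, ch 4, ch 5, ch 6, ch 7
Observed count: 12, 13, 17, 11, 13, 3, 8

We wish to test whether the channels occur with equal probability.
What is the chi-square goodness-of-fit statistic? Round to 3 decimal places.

Under H₀ each category has probability 1/7, so each expected count is 77/7 = 11.
ch 1: (12 − 11)²/11 = 1/11 = 0.0909
ch 2: (13 − 11)²/11 = 4/11 = 0.3636
ch 3: (17 − 11)²/11 = 36/11 = 3.2727
ch 4: (11 − 11)²/11 = 0/11 = 0.0000
ch 5: (13 − 11)²/11 = 4/11 = 0.3636
ch 6: (3 − 11)²/11 = 64/11 = 5.8182
ch 7: (8 − 11)²/11 = 9/11 = 0.8182
Sum = 10.727

10.727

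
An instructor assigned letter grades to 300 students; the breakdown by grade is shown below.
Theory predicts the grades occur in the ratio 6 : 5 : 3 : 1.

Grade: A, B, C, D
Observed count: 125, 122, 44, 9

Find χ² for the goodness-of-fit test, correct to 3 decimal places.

15.365

Ratio total = 15. Expected counts: 300×6/15 = 120, 300×5/15 = 100, 300×3/15 = 60, 300×1/15 = 20.
cat         O        E   (O−E)²/E
A         125      120     0.2083
B         122      100     4.8400
C          44       60     4.2667
D           9       20     6.0500
Sum = 15.365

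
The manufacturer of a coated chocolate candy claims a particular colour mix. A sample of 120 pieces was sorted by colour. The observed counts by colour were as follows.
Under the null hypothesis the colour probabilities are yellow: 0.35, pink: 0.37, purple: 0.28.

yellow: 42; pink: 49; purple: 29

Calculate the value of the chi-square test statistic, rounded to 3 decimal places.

Expected counts E_i = n·p_i: 120×0.35 = 42, 120×0.37 = 44.4, 120×0.28 = 33.6.
cat         O        E   (O−E)²/E
yellow     42       42     0.0000
pink       49     44.4     0.4766
purple     29     33.6     0.6298
Sum = 1.106

1.106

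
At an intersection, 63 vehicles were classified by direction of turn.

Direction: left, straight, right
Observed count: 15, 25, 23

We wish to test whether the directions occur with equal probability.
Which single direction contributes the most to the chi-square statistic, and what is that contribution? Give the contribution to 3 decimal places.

Under H₀ each category has probability 1/3, so each expected count is 63/3 = 21.
cat           O        E   (O−E)²/E
left         15       21     1.7143
straight     25       21     0.7619
right        23       21     0.1905
The largest term is for left: 1.714.

left, 1.714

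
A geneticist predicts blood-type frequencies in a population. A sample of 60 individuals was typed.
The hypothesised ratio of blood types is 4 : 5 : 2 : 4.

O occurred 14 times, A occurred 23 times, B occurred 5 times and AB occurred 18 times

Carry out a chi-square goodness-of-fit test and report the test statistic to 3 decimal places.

Ratio total = 15. Expected counts: 60×4/15 = 16, 60×5/15 = 20, 60×2/15 = 8, 60×4/15 = 16.
χ² = (14−16)²/16 + (23−20)²/20 + (5−8)²/8 + (18−16)²/16
   = 0.2500 + 0.4500 + 1.1250 + 0.2500
Sum = 2.075

2.075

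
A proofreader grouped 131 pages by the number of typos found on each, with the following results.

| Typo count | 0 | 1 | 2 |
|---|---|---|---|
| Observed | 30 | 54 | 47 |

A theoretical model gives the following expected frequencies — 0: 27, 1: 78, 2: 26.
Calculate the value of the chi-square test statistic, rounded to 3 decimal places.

cat         O        E   (O−E)²/E
0          30       27     0.3333
1          54       78     7.3846
2          47       26    16.9615
Sum = 24.679

24.679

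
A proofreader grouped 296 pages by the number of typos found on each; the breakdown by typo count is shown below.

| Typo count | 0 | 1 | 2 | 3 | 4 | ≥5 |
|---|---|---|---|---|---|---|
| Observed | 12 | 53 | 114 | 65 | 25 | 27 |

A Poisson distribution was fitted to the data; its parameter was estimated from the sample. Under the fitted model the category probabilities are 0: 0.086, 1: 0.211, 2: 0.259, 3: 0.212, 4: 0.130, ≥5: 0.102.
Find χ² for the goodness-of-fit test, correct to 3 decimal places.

Expected counts E_i = n·p_i: 296×0.086 = 25.456, 296×0.211 = 62.456, 296×0.259 = 76.664, 296×0.212 = 62.752, 296×0.130 = 38.48, 296×0.102 = 30.192.
cat         O        E   (O−E)²/E
0          12   25.456     7.1128
1          53   62.456     1.4317
2         114   76.664    18.1829
3          65   62.752     0.0805
4          25    38.48     4.7222
≥5         27   30.192     0.3375
Sum = 31.868

31.868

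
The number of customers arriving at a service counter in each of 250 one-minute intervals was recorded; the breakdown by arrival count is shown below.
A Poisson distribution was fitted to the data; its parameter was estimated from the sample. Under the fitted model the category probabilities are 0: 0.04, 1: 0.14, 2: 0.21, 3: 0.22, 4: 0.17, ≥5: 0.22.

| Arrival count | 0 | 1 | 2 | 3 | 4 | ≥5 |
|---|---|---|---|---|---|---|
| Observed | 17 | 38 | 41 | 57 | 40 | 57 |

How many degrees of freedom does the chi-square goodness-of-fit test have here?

There are k = 6 categories and 1 parameter estimated from the data, so df = 6 − 1 − 1 = 4.

4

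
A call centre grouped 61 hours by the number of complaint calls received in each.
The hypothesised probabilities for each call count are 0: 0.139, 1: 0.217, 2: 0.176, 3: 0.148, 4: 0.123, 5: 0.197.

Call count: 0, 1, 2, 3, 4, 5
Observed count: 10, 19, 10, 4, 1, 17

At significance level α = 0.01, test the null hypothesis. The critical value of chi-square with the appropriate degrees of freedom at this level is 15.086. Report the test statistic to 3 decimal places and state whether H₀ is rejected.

13.335; do not reject

Expected counts E_i = n·p_i: 61×0.139 = 8.479, 61×0.217 = 13.237, 61×0.176 = 10.736, 61×0.148 = 9.028, 61×0.123 = 7.503, 61×0.197 = 12.017.
χ² = (10−8.479)²/8.479 + (19−13.237)²/13.237 + (10−10.736)²/10.736 + (4−9.028)²/9.028 + (1−7.503)²/7.503 + (17−12.017)²/12.017
   = 0.2728 + 2.5090 + 0.0505 + 2.8003 + 5.6363 + 2.0663
Sum = 13.335
df = 5. Since 13.335 < 15.086, we do not reject H₀.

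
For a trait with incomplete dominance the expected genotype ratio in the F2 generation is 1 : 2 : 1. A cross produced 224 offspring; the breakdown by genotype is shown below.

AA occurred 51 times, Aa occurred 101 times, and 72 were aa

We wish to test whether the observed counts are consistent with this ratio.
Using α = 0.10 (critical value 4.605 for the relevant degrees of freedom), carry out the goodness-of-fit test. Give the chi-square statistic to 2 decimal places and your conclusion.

6.10; reject

Ratio total = 4. Expected counts: 224×1/4 = 56, 224×2/4 = 112, 224×1/4 = 56.
χ² = (51−56)²/56 + (101−112)²/112 + (72−56)²/56
   = 0.446 + 1.080 + 4.571
Sum = 6.10
df = 2. Since 6.10 > 4.605, we reject H₀.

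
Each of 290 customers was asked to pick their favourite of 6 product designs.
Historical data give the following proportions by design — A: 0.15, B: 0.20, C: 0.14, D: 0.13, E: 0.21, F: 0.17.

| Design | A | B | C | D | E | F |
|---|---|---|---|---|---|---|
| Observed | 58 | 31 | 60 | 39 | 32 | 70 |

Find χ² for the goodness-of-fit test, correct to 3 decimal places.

49.123

Expected counts E_i = n·p_i: 290×0.15 = 43.5, 290×0.20 = 58, 290×0.14 = 40.6, 290×0.13 = 37.7, 290×0.21 = 60.9, 290×0.17 = 49.3.
cat         O        E   (O−E)²/E
A          58     43.5     4.8333
B          31       58    12.5690
C          60     40.6     9.2700
D          39     37.7     0.0448
E          32     60.9    13.7144
F          70     49.3     8.6915
Sum = 49.123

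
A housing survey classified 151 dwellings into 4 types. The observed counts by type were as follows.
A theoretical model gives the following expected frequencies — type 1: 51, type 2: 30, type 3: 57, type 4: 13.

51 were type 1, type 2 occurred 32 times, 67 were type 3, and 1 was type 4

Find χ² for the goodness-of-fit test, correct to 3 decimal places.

type 1: (51 − 51)²/51 = 0/51 = 0.0000
type 2: (32 − 30)²/30 = 4/30 = 0.1333
type 3: (67 − 57)²/57 = 100/57 = 1.7544
type 4: (1 − 13)²/13 = 144/13 = 11.0769
Sum = 12.965

12.965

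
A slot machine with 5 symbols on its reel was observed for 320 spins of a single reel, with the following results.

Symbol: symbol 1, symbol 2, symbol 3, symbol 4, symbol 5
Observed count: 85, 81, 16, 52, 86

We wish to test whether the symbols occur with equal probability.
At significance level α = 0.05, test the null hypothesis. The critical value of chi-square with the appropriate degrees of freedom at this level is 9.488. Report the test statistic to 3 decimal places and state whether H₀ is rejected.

57.219; reject

Expected count for each of the 5 categories: 320/5 = 64.
cat           O        E   (O−E)²/E
symbol 1     85       64     6.8906
symbol 2     81       64     4.5156
symbol 3     16       64    36.0000
symbol 4     52       64     2.2500
symbol 5     86       64     7.5625
Sum = 57.219
df = 4. Since 57.219 > 9.488, we reject H₀.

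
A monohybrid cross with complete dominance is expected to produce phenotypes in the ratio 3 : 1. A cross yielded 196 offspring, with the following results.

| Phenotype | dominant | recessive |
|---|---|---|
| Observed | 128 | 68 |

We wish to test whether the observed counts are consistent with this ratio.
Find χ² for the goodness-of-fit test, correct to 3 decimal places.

Ratio total = 4. Expected counts: 196×3/4 = 147, 196×1/4 = 49.
χ² = (128−147)²/147 + (68−49)²/49
   = 2.4558 + 7.3673
Sum = 9.823

9.823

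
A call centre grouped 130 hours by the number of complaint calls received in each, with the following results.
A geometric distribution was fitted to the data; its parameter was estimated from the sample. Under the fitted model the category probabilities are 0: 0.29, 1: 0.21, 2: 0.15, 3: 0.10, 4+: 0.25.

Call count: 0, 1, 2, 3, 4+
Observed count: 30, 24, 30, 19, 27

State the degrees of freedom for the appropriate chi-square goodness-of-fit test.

3

There are k = 5 categories and 1 parameter estimated from the data, so df = 5 − 1 − 1 = 3.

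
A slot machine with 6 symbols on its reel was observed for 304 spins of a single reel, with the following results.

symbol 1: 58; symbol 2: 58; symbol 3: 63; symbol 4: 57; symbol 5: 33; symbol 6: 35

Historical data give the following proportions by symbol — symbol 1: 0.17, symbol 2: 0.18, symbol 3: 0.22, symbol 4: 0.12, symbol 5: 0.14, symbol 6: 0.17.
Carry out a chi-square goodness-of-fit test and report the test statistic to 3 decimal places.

20.268

Expected counts E_i = n·p_i: 304×0.17 = 51.68, 304×0.18 = 54.72, 304×0.22 = 66.88, 304×0.12 = 36.48, 304×0.14 = 42.56, 304×0.17 = 51.68.
χ² = (58−51.68)²/51.68 + (58−54.72)²/54.72 + (63−66.88)²/66.88 + (57−36.48)²/36.48 + (33−42.56)²/42.56 + (35−51.68)²/51.68
   = 0.7729 + 0.1966 + 0.2251 + 11.5425 + 2.1474 + 5.3836
Sum = 20.268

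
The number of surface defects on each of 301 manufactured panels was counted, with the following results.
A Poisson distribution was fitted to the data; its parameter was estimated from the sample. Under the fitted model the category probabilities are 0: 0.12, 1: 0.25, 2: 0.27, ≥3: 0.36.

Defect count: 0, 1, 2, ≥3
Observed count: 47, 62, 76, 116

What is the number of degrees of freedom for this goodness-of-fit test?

2

There are k = 4 categories and 1 parameter estimated from the data, so df = 4 − 1 − 1 = 2.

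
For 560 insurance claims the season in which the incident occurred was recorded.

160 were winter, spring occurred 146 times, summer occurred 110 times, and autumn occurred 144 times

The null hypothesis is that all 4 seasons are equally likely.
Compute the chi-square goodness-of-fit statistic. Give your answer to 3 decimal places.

Expected count for each of the 4 categories: 560/4 = 140.
cat         O        E   (O−E)²/E
winter    160      140     2.8571
spring    146      140     0.2571
summer    110      140     6.4286
autumn    144      140     0.1143
Sum = 9.657

9.657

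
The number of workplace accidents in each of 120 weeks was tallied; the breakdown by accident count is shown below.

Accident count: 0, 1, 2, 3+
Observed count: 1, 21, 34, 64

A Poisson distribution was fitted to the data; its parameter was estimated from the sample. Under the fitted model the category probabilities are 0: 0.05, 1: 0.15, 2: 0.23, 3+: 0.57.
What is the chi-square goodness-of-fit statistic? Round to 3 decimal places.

Expected counts E_i = n·p_i: 120×0.05 = 6, 120×0.15 = 18, 120×0.23 = 27.6, 120×0.57 = 68.4.
χ² = (1−6)²/6 + (21−18)²/18 + (34−27.6)²/27.6 + (64−68.4)²/68.4
   = 4.1667 + 0.5000 + 1.4841 + 0.2830
Sum = 6.434

6.434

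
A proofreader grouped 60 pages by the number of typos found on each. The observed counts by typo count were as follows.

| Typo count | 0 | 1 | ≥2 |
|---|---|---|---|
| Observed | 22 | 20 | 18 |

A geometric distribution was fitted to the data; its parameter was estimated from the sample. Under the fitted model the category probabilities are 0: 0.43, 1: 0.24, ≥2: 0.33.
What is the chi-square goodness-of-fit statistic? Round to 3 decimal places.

Expected counts E_i = n·p_i: 60×0.43 = 25.8, 60×0.24 = 14.4, 60×0.33 = 19.8.
cat         O        E   (O−E)²/E
0          22     25.8     0.5597
1          20     14.4     2.1778
≥2         18     19.8     0.1636
Sum = 2.901

2.901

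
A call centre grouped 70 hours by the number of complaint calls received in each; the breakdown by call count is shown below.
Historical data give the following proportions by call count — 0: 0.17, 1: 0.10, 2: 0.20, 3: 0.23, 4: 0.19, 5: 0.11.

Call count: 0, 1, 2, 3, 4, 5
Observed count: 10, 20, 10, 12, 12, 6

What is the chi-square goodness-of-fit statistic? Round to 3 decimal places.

Expected counts E_i = n·p_i: 70×0.17 = 11.9, 70×0.10 = 7, 70×0.20 = 14, 70×0.23 = 16.1, 70×0.19 = 13.3, 70×0.11 = 7.7.
cat         O        E   (O−E)²/E
0          10     11.9     0.3034
1          20        7    24.1429
2          10       14     1.1429
3          12     16.1     1.0441
4          12     13.3     0.1271
5           6      7.7     0.3753
Sum = 27.136

27.136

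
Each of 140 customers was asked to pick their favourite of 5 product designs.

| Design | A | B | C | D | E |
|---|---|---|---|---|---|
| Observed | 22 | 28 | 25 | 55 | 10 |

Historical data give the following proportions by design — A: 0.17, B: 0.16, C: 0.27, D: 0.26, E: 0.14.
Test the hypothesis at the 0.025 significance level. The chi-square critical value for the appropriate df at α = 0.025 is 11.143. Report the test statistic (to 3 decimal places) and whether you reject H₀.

Expected counts E_i = n·p_i: 140×0.17 = 23.8, 140×0.16 = 22.4, 140×0.27 = 37.8, 140×0.26 = 36.4, 140×0.14 = 19.6.
A: (22 − 23.8)²/23.8 = 3.24/23.8 = 0.1361
B: (28 − 22.4)²/22.4 = 31.36/22.4 = 1.4000
C: (25 − 37.8)²/37.8 = 163.84/37.8 = 4.3344
D: (55 − 36.4)²/36.4 = 345.96/36.4 = 9.5044
E: (10 − 19.6)²/19.6 = 92.16/19.6 = 4.7020
Sum = 20.077
df = 4. Since 20.077 > 11.143, we reject H₀.

20.077; reject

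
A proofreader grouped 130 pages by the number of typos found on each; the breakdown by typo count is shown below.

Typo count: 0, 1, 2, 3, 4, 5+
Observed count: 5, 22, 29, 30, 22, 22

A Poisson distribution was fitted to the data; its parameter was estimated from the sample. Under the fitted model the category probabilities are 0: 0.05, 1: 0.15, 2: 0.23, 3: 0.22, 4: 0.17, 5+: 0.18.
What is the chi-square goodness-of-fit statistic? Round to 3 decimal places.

0.847

Expected counts E_i = n·p_i: 130×0.05 = 6.5, 130×0.15 = 19.5, 130×0.23 = 29.9, 130×0.22 = 28.6, 130×0.17 = 22.1, 130×0.18 = 23.4.
0: (5 − 6.5)²/6.5 = 2.25/6.5 = 0.3462
1: (22 − 19.5)²/19.5 = 6.25/19.5 = 0.3205
2: (29 − 29.9)²/29.9 = 0.81/29.9 = 0.0271
3: (30 − 28.6)²/28.6 = 1.96/28.6 = 0.0685
4: (22 − 22.1)²/22.1 = 0.01/22.1 = 0.0005
5+: (22 − 23.4)²/23.4 = 1.96/23.4 = 0.0838
Sum = 0.847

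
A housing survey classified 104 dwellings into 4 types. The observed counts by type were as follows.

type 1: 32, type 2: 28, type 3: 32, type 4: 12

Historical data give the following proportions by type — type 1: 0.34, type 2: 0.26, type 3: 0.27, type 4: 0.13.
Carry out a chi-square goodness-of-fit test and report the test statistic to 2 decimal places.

1.07

Expected counts E_i = n·p_i: 104×0.34 = 35.36, 104×0.26 = 27.04, 104×0.27 = 28.08, 104×0.13 = 13.52.
type 1: (32 − 35.36)²/35.36 = 11.2896/35.36 = 0.319
type 2: (28 − 27.04)²/27.04 = 0.9216/27.04 = 0.034
type 3: (32 − 28.08)²/28.08 = 15.3664/28.08 = 0.547
type 4: (12 − 13.52)²/13.52 = 2.3104/13.52 = 0.171
Sum = 1.07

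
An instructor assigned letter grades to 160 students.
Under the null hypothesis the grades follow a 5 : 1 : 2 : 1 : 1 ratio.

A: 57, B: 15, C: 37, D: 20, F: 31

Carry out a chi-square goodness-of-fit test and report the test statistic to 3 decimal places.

Ratio total = 10. Expected counts: 160×5/10 = 80, 160×1/10 = 16, 160×2/10 = 32, 160×1/10 = 16, 160×1/10 = 16.
χ² = (57−80)²/80 + (15−16)²/16 + (37−32)²/32 + (20−16)²/16 + (31−16)²/16
   = 6.6125 + 0.0625 + 0.7813 + 1.0000 + 14.0625
Sum = 22.519

22.519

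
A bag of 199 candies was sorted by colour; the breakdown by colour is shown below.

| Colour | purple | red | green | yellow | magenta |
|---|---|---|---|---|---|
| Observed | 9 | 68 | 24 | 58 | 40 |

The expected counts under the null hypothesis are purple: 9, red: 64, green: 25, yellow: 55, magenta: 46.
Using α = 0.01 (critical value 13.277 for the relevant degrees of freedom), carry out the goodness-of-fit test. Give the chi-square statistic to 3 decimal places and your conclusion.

χ² = (9−9)²/9 + (68−64)²/64 + (24−25)²/25 + (58−55)²/55 + (40−46)²/46
   = 0.0000 + 0.2500 + 0.0400 + 0.1636 + 0.7826
Sum = 1.236
df = 4. Since 1.236 < 13.277, we do not reject H₀.

1.236; do not reject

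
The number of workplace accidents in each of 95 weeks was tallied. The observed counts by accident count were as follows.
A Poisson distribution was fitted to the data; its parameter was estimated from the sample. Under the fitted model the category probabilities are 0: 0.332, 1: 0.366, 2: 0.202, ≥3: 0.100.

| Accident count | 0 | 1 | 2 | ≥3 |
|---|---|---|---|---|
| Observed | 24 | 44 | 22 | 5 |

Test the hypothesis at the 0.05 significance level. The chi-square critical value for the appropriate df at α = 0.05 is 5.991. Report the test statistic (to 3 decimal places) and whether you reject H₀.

6.796; reject

Expected counts E_i = n·p_i: 95×0.332 = 31.54, 95×0.366 = 34.77, 95×0.202 = 19.19, 95×0.100 = 9.5.
χ² = (24−31.54)²/31.54 + (44−34.77)²/34.77 + (22−19.19)²/19.19 + (5−9.5)²/9.5
   = 1.8025 + 2.4502 + 0.4115 + 2.1316
Sum = 6.796
df = 2. Since 6.796 > 5.991, we reject H₀.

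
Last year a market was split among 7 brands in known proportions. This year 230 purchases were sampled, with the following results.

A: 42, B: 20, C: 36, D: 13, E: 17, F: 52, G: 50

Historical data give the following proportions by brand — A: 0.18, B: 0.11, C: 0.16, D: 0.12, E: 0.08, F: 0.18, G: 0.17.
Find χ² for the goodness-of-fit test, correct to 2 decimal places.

14.72

Expected counts E_i = n·p_i: 230×0.18 = 41.4, 230×0.11 = 25.3, 230×0.16 = 36.8, 230×0.12 = 27.6, 230×0.08 = 18.4, 230×0.18 = 41.4, 230×0.17 = 39.1.
cat         O        E   (O−E)²/E
A          42     41.4      0.009
B          20     25.3      1.110
C          36     36.8      0.017
D          13     27.6      7.723
E          17     18.4      0.107
F          52     41.4      2.714
G          50     39.1      3.039
Sum = 14.72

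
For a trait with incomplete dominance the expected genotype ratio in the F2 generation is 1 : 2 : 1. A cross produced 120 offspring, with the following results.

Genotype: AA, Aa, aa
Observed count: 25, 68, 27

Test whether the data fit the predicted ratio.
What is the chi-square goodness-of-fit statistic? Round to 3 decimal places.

2.200

Ratio total = 4. Expected counts: 120×1/4 = 30, 120×2/4 = 60, 120×1/4 = 30.
χ² = (25−30)²/30 + (68−60)²/60 + (27−30)²/30
   = 0.8333 + 1.0667 + 0.3000
Sum = 2.200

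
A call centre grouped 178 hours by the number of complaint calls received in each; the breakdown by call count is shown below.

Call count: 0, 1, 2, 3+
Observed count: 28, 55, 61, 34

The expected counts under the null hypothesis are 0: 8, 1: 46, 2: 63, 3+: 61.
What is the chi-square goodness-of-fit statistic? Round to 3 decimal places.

0: (28 − 8)²/8 = 400/8 = 50.0000
1: (55 − 46)²/46 = 81/46 = 1.7609
2: (61 − 63)²/63 = 4/63 = 0.0635
3+: (34 − 61)²/61 = 729/61 = 11.9508
Sum = 63.775

63.775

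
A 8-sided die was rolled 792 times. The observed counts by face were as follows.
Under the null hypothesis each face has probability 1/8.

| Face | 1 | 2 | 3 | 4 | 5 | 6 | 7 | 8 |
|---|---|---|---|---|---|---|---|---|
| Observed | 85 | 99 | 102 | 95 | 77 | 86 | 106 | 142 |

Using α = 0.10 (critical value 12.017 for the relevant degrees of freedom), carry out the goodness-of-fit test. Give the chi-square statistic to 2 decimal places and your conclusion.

Expected count for each of the 8 categories: 792/8 = 99.
χ² = (85−99)²/99 + (99−99)²/99 + (102−99)²/99 + (95−99)²/99 + (77−99)²/99 + (86−99)²/99 + (106−99)²/99 + (142−99)²/99
   = 1.980 + 0.000 + 0.091 + 0.162 + 4.889 + 1.707 + 0.495 + 18.677
Sum = 28.00
df = 7. Since 28.00 > 12.017, we reject H₀.

28.00; reject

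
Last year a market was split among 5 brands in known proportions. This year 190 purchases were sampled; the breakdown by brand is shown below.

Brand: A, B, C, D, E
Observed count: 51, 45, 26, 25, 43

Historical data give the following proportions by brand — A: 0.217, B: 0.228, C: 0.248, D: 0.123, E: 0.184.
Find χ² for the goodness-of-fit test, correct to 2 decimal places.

13.81

Expected counts E_i = n·p_i: 190×0.217 = 41.23, 190×0.228 = 43.32, 190×0.248 = 47.12, 190×0.123 = 23.37, 190×0.184 = 34.96.
χ² = (51−41.23)²/41.23 + (45−43.32)²/43.32 + (26−47.12)²/47.12 + (25−23.37)²/23.37 + (43−34.96)²/34.96
   = 2.315 + 0.065 + 9.466 + 0.114 + 1.849
Sum = 13.81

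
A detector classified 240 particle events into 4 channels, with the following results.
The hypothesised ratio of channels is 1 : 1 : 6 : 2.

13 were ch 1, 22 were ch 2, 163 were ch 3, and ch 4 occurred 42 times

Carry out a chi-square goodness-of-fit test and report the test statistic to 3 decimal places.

8.465

Ratio total = 10. Expected counts: 240×1/10 = 24, 240×1/10 = 24, 240×6/10 = 144, 240×2/10 = 48.
cat         O        E   (O−E)²/E
ch 1       13       24     5.0417
ch 2       22       24     0.1667
ch 3      163      144     2.5069
ch 4       42       48     0.7500
Sum = 8.465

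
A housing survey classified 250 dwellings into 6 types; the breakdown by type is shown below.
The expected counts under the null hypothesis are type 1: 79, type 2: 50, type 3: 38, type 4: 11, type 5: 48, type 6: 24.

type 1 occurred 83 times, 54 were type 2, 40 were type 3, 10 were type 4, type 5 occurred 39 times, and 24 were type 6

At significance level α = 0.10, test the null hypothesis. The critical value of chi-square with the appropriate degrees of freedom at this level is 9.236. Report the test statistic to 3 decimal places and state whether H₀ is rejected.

type 1: (83 − 79)²/79 = 16/79 = 0.2025
type 2: (54 − 50)²/50 = 16/50 = 0.3200
type 3: (40 − 38)²/38 = 4/38 = 0.1053
type 4: (10 − 11)²/11 = 1/11 = 0.0909
type 5: (39 − 48)²/48 = 81/48 = 1.6875
type 6: (24 − 24)²/24 = 0/24 = 0.0000
Sum = 2.406
df = 5. Since 2.406 < 9.236, we do not reject H₀.

2.406; do not reject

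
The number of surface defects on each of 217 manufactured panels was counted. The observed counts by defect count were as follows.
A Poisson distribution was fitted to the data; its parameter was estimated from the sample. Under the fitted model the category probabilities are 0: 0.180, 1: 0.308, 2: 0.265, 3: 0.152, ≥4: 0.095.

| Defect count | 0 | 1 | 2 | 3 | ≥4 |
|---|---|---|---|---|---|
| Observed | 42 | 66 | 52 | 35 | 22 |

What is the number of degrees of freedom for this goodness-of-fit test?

3

There are k = 5 categories and 1 parameter estimated from the data, so df = 5 − 1 − 1 = 3.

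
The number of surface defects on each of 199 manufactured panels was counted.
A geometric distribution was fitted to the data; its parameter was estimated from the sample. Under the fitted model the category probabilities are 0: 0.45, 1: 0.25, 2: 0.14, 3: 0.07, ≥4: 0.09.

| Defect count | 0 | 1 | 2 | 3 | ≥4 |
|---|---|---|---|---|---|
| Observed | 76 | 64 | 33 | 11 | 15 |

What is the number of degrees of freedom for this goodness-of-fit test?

3

There are k = 5 categories and 1 parameter estimated from the data, so df = 5 − 1 − 1 = 3.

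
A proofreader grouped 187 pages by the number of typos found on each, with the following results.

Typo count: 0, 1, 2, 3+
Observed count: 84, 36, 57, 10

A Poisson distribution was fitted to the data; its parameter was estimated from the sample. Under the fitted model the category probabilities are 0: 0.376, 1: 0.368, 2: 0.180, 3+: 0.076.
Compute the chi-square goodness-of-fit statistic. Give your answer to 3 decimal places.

35.746

Expected counts E_i = n·p_i: 187×0.376 = 70.312, 187×0.368 = 68.816, 187×0.180 = 33.66, 187×0.076 = 14.212.
χ² = (84−70.312)²/70.312 + (36−68.816)²/68.816 + (57−33.66)²/33.66 + (10−14.212)²/14.212
   = 2.6647 + 15.6488 + 16.1841 + 1.2483
Sum = 35.746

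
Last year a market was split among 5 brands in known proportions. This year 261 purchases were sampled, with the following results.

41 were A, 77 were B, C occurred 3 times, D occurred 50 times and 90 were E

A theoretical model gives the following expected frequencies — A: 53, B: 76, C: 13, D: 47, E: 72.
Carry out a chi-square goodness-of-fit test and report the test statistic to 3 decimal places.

A: (41 − 53)²/53 = 144/53 = 2.7170
B: (77 − 76)²/76 = 1/76 = 0.0132
C: (3 − 13)²/13 = 100/13 = 7.6923
D: (50 − 47)²/47 = 9/47 = 0.1915
E: (90 − 72)²/72 = 324/72 = 4.5000
Sum = 15.114

15.114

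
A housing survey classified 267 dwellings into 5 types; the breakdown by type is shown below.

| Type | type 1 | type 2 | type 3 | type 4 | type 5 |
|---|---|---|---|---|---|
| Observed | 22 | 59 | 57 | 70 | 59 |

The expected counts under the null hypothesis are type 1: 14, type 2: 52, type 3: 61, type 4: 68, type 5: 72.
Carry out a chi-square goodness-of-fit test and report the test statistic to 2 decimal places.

type 1: (22 − 14)²/14 = 64/14 = 4.571
type 2: (59 − 52)²/52 = 49/52 = 0.942
type 3: (57 − 61)²/61 = 16/61 = 0.262
type 4: (70 − 68)²/68 = 4/68 = 0.059
type 5: (59 − 72)²/72 = 169/72 = 2.347
Sum = 8.18

8.18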